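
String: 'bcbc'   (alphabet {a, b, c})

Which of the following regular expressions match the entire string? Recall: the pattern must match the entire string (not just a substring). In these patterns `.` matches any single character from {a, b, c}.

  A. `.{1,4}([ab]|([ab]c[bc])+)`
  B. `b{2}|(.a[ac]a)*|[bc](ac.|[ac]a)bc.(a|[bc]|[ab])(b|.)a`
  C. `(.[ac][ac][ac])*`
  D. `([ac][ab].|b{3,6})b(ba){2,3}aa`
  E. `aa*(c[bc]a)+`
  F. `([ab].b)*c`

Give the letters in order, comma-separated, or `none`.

A → no match
B → no match
C → no match
D → no match — must end with 'baaa'
E → no match — must start with 'a'
F → match

F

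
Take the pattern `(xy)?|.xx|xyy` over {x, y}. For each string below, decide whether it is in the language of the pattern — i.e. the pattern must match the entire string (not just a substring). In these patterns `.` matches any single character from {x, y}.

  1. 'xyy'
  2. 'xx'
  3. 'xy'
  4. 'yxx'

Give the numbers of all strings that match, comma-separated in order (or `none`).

1 → match
2 → no match
3 → match
4 → match

1, 3, 4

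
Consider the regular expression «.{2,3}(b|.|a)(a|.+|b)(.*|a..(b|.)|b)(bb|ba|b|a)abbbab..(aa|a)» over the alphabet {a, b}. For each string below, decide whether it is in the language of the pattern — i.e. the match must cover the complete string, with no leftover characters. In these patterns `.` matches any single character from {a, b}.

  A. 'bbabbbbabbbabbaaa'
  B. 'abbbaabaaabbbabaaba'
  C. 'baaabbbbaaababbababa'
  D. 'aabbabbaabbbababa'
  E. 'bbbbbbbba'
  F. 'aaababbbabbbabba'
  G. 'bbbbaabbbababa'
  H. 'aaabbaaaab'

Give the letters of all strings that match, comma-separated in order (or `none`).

A, D, G

A → match
B → no match
C → no match
D → match
E → no match
F → no match
G → match
H → no match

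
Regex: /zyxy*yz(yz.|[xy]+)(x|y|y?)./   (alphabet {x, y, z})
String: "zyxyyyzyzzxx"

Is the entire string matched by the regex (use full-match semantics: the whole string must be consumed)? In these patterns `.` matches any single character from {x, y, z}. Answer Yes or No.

Yes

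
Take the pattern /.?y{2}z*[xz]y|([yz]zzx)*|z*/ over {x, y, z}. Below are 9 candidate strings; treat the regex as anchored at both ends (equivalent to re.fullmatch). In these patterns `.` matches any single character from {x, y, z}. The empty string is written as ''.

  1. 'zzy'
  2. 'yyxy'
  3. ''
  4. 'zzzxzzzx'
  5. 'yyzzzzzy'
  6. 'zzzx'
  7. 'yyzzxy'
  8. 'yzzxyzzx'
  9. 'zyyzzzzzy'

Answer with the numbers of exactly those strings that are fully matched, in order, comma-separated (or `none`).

1 → no match
2 → match
3 → match
4 → match
5 → match
6 → match
7 → match
8 → match
9 → match

2, 3, 4, 5, 6, 7, 8, 9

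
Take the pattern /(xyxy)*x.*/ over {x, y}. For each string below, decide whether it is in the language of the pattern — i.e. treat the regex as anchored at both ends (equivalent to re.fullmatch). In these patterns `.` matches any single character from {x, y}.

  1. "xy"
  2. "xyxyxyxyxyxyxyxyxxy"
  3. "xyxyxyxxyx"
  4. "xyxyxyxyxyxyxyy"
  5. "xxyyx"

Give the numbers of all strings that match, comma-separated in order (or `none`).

1, 2, 3, 4, 5

1 → match
2 → match
3 → match
4 → match
5 → match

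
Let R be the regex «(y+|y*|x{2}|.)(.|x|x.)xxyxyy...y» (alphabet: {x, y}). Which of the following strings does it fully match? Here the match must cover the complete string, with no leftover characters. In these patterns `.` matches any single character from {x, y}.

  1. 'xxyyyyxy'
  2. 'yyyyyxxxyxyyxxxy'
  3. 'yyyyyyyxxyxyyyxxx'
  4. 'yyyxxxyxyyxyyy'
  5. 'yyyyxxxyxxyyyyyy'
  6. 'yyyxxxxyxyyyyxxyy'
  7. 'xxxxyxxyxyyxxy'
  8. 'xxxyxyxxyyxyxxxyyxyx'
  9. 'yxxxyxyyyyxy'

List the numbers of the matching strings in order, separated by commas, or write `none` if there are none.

1 → no match
2 → match
3 → no match — must end with 'y'
4 → match
5 → no match
6 → no match
7 → no match
8 → no match — must end with 'y'
9 → match

2, 4, 9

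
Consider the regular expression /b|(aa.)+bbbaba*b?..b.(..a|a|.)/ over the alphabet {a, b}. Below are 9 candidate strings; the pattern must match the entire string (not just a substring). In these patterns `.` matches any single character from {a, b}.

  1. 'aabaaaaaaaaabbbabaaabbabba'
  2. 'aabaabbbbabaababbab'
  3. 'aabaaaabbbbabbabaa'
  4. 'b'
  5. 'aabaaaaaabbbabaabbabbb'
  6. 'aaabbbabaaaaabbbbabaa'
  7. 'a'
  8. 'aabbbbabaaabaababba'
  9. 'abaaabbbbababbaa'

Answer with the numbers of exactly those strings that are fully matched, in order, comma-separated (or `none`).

1 → match
2 → match
3 → no match
4 → match
5 → match
6 → match
7 → no match
8 → match
9 → no match

1, 2, 4, 5, 6, 8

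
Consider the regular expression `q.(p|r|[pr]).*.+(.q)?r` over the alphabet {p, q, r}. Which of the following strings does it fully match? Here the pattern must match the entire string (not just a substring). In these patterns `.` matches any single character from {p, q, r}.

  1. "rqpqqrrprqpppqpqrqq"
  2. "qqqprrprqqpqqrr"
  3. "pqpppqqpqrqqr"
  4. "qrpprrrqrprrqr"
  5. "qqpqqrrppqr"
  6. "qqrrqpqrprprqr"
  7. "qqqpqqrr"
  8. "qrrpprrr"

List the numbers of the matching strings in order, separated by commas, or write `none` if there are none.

4, 5, 6, 8

1 → no match — must start with "q"
2 → no match
3 → no match — must start with "q"
4 → match
5 → match
6 → match
7 → no match
8 → match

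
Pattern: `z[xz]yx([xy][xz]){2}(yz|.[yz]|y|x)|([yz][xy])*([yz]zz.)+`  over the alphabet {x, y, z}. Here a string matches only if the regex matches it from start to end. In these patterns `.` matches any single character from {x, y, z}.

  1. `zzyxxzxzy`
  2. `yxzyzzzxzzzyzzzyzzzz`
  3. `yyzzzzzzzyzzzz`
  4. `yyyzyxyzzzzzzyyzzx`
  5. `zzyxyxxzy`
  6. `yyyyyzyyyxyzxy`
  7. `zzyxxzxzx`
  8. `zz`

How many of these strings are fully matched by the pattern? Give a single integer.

1 → match
2 → match
3 → match
4 → no match
5 → match
6 → no match
7 → match
8 → no match
Total matched: 5

5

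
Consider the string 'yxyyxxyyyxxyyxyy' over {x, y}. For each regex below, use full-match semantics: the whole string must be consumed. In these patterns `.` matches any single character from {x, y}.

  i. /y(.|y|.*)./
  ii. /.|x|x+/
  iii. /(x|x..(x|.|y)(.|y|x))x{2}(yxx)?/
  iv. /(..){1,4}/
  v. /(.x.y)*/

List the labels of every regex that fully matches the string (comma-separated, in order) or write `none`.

i, v

i → match
ii → no match
iii → no match — must start with 'x'
iv → no match
v → match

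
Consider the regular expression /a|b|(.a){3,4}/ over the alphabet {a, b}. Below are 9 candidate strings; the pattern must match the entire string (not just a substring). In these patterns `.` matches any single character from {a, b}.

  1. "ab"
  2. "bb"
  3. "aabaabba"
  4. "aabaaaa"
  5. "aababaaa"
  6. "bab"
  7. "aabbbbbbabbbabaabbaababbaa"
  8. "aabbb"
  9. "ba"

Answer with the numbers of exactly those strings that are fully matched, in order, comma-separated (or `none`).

5

1 → no match
2 → no match
3 → no match
4 → no match
5 → match
6 → no match
7 → no match
8 → no match
9 → no match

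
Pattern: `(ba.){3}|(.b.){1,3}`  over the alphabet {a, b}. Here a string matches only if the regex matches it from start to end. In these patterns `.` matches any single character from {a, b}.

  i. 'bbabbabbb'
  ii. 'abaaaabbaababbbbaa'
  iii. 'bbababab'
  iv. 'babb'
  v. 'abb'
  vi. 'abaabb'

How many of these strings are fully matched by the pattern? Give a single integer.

i → match
ii → no match
iii → no match
iv → no match
v → match
vi → match
Total matched: 3

3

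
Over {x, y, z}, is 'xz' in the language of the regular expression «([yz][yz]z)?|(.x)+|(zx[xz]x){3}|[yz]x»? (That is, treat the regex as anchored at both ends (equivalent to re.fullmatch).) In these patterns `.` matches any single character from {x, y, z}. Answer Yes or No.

No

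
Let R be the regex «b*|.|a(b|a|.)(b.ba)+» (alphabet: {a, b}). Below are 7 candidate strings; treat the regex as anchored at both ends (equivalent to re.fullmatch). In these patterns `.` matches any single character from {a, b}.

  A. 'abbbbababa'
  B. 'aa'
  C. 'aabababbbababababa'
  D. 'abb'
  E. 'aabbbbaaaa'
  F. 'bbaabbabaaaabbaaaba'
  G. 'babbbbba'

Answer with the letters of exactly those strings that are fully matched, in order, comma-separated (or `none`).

A. 'abbbbababa' → match
B. 'aa' → no match
C → match
D. 'abb' → no match
E. 'aabbbbaaaa' → no match
F → no match
G. 'babbbbba' → no match

A, C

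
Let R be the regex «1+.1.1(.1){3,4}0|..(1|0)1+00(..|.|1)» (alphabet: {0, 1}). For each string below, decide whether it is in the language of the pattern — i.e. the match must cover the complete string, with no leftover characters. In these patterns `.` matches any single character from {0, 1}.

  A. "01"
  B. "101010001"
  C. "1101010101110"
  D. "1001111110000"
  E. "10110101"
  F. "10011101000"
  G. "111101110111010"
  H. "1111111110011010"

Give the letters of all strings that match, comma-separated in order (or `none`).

C, D, G

A. "01" → no match
B. "101010001" → no match
C → match
D → match
E. "10110101" → no match
F. "10011101000" → no match
G → match
H → no match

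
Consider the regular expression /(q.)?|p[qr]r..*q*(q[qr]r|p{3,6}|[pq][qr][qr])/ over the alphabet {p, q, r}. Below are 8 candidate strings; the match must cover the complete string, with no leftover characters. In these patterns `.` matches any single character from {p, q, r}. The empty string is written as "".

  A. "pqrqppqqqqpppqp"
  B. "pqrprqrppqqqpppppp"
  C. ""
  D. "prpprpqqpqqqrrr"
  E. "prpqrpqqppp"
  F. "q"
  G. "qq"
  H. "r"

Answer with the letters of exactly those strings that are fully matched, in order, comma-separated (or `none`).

B, C, G

A → no match
B → match
C → match
D → no match
E → no match
F → no match
G → match
H → no match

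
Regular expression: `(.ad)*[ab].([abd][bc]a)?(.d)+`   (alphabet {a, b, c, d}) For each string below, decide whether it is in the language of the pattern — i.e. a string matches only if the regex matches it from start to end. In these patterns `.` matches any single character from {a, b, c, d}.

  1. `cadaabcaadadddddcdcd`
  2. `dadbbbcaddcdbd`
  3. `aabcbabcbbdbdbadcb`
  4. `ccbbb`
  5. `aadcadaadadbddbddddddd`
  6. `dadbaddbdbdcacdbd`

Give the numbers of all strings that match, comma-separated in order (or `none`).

1, 2

1 → match
2 → match
3 → no match — must end with `d`
4. `ccbbb` → no match — must end with `d`
5 → no match
6 → no match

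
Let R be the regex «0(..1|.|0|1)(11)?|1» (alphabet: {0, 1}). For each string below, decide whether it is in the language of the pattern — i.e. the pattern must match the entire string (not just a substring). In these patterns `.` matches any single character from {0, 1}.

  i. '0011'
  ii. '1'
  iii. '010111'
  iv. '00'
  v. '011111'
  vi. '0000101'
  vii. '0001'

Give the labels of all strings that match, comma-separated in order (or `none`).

i, ii, iii, iv, v, vii

i. '0011' → match
ii. '1' → match
iii. '010111' → match
iv. '00' → match
v. '011111' → match
vi. '0000101' → no match
vii. '0001' → match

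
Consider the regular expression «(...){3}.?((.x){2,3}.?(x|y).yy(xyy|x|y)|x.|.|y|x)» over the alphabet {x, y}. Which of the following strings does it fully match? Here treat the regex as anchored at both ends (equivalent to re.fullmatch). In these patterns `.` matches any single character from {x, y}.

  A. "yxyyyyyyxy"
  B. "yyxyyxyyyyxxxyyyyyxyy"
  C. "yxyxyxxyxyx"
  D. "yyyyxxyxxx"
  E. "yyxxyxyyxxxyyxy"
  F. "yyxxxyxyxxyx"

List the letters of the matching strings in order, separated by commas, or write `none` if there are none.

A, B, C, D

A → match
B → match
C → match
D → match
E → no match
F → no match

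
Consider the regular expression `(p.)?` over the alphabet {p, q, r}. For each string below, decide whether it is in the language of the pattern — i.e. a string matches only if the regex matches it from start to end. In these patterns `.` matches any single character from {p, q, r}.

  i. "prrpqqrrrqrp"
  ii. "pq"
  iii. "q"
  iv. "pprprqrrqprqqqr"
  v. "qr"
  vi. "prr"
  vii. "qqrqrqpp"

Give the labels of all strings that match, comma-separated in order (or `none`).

i. "prrpqqrrrqrp" → no match
ii. "pq" → match
iii. "q" → no match
iv → no match
v. "qr" → no match
vi. "prr" → no match
vii. "qqrqrqpp" → no match

ii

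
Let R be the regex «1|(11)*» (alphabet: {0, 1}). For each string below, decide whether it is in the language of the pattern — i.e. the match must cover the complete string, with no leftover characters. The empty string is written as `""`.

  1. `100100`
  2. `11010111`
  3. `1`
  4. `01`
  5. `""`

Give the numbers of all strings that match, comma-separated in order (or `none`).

3, 5

1. `100100` → no match
2. `11010111` → no match
3. `1` → match
4. `01` → no match
5. `""` → match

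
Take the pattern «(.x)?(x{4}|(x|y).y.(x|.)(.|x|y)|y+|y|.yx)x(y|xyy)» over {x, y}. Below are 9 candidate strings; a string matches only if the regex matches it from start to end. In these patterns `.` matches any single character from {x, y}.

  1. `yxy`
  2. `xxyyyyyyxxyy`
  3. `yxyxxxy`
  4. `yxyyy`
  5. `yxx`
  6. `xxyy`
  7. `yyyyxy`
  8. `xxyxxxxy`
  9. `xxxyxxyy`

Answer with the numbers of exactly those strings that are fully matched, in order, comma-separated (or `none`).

1, 2, 7, 8

1 → match
2 → match
3 → no match
4 → no match
5 → no match
6 → no match
7 → match
8 → match
9 → no match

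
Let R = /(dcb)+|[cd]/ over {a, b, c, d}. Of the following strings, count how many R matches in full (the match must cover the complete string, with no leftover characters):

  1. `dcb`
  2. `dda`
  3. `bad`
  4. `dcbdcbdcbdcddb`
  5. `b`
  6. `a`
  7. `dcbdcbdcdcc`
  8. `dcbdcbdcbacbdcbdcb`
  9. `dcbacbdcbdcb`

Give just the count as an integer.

1. `dcb` → match
2. `dda` → no match
3. `bad` → no match
4 → no match
5. `b` → no match
6. `a` → no match
7. `dcbdcbdcdcc` → no match
8 → no match
9. `dcbacbdcbdcb` → no match
Total matched: 1

1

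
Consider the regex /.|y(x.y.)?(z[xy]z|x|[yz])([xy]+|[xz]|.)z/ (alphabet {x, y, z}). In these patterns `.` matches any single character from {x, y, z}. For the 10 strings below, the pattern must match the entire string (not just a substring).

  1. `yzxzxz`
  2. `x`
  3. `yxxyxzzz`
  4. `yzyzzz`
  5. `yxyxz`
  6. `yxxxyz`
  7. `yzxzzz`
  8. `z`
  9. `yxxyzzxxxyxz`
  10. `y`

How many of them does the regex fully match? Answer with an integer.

1 → match
2 → match
3 → match
4 → match
5 → match
6 → match
7 → match
8 → match
9 → match
10 → match
Total matched: 10

10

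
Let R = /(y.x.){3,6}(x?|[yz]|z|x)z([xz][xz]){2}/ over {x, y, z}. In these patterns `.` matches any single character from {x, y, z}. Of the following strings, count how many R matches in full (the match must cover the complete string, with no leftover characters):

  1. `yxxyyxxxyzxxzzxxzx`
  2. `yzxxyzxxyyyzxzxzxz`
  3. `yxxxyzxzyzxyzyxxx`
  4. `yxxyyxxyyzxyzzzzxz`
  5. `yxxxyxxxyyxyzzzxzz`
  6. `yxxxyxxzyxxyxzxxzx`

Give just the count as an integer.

4

1 → match
2 → no match
3 → no match
4 → match
5 → match
6 → match
Total matched: 4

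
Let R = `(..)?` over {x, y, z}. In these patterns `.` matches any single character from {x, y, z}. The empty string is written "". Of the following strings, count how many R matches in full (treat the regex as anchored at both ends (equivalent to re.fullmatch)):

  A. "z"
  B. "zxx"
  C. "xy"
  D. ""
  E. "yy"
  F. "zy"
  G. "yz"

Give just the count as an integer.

5

A → no match
B → no match
C → match
D → match
E → match
F → match
G → match
Total matched: 5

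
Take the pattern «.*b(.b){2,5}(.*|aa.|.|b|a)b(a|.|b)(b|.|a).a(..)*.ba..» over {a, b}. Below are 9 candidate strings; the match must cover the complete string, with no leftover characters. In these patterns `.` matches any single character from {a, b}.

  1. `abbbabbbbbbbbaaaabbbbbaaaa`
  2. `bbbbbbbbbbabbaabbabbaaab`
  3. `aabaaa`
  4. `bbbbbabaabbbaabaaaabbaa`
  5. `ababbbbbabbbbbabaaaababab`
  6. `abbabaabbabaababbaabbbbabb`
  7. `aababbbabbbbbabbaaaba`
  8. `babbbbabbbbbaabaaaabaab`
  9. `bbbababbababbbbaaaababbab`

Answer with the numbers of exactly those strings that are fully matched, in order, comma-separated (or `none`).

8

1 → no match
2 → no match
3. `aabaaa` → no match
4 → no match
5 → no match
6 → no match
7 → no match
8 → match
9 → no match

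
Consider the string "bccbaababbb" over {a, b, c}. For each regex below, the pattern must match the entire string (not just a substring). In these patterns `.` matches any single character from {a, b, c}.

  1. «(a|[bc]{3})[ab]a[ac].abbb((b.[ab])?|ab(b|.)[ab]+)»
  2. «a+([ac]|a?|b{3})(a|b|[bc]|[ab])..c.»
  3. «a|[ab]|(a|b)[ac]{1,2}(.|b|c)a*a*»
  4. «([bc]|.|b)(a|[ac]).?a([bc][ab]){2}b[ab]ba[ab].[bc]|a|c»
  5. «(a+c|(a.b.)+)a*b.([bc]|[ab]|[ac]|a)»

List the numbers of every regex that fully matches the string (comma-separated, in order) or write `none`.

1

1 → match
2 → no match — must start with "a"
3 → no match
4 → no match
5 → no match — must start with "a"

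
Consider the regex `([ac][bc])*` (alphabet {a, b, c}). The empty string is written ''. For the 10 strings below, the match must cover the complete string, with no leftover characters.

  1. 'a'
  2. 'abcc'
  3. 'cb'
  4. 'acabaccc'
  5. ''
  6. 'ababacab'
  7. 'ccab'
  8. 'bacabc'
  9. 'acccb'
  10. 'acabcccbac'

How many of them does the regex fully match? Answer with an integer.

1 → no match
2 → match
3 → match
4 → match
5 → match
6 → match
7 → match
8 → no match
9 → no match
10 → match
Total matched: 7

7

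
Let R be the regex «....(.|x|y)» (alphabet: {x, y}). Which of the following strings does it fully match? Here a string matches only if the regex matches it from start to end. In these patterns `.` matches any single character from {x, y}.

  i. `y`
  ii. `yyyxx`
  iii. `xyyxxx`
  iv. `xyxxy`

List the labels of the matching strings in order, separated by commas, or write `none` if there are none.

i → no match
ii → match
iii → no match
iv → match

ii, iv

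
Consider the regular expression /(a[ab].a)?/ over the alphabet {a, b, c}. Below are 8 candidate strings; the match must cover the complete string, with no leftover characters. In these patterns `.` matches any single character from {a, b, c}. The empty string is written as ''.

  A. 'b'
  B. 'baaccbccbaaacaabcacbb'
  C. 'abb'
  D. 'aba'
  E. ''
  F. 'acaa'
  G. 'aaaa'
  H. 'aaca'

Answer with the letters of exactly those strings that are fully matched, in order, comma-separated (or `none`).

A → no match
B → no match
C → no match
D → no match
E → match
F → no match
G → match
H → match

E, G, H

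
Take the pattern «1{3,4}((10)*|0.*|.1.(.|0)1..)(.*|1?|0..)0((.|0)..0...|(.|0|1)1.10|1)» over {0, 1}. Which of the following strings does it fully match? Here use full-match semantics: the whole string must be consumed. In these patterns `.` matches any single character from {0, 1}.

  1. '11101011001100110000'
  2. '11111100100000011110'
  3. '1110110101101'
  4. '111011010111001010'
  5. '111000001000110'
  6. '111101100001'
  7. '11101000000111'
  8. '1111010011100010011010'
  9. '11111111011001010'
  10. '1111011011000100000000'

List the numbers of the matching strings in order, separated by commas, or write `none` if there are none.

1 → match
2 → match
3 → match
4 → match
5 → match
6. '111101100001' → match
7 → match
8 → match
9 → match
10 → match

1, 2, 3, 4, 5, 6, 7, 8, 9, 10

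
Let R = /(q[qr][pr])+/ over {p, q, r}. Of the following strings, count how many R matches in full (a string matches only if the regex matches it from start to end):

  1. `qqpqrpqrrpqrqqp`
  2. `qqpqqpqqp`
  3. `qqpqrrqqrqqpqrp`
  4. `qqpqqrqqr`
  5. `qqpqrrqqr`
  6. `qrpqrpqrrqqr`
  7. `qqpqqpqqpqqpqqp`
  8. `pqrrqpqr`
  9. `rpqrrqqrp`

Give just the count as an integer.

6

1 → no match
2 → match
3 → match
4 → match
5 → match
6 → match
7 → match
8 → no match — must start with `q`
9 → no match — must start with `q`
Total matched: 6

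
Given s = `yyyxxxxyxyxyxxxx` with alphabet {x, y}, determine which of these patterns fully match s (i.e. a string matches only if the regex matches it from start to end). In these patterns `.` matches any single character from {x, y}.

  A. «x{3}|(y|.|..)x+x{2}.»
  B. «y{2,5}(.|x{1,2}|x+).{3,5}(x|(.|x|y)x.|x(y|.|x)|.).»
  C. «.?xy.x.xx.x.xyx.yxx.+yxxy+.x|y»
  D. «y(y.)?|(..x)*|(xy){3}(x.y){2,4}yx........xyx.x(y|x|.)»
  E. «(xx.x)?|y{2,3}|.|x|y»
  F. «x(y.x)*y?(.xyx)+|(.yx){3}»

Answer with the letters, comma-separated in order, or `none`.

B

A → no match
B → match
C → no match
D → no match
E → no match
F → no match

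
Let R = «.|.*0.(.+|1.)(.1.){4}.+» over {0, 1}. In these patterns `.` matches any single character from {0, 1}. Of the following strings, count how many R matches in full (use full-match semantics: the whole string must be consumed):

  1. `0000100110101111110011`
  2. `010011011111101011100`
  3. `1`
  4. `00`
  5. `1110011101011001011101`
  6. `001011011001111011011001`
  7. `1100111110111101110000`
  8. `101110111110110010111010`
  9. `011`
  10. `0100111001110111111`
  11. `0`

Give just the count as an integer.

8

1 → match
2 → match
3 → match
4 → no match
5 → match
6 → match
7 → match
8 → match
9 → no match
10 → no match
11 → match
Total matched: 8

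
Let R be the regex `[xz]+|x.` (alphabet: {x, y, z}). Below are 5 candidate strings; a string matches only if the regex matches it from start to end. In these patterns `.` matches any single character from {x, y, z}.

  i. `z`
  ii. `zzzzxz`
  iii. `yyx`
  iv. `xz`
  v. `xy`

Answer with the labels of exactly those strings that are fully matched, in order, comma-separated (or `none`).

i. `z` → match
ii. `zzzzxz` → match
iii. `yyx` → no match
iv. `xz` → match
v. `xy` → match

i, ii, iv, v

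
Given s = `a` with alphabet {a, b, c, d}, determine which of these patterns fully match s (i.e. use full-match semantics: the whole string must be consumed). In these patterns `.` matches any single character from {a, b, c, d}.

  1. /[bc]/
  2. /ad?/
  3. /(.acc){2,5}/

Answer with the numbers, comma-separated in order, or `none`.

2

1 → no match
2 → match
3 → no match — must end with `acc`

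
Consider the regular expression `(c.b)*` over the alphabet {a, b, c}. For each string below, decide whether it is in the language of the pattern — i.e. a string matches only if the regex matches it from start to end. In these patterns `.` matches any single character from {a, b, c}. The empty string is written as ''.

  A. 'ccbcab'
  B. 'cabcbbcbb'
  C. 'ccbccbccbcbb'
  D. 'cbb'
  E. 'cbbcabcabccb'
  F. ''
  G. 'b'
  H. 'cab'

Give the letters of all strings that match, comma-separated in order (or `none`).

A → match
B → match
C → match
D → match
E → match
F → match
G → no match
H → match

A, B, C, D, E, F, H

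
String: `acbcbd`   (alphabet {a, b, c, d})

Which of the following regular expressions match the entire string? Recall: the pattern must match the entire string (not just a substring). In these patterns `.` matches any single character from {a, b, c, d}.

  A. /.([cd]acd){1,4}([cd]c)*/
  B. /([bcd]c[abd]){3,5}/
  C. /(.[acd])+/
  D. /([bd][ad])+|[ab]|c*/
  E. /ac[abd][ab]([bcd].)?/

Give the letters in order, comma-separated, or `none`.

A → no match
B → no match
C → match
D → no match
E → no match

C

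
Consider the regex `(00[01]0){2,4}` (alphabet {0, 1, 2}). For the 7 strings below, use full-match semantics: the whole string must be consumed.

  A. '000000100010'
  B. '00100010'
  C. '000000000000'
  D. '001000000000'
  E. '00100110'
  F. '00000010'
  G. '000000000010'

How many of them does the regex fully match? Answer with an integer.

A. '000000100010' → match
B. '00100010' → match
C. '000000000000' → match
D. '001000000000' → match
E. '00100110' → no match
F. '00000010' → match
G. '000000000010' → match
Total matched: 6

6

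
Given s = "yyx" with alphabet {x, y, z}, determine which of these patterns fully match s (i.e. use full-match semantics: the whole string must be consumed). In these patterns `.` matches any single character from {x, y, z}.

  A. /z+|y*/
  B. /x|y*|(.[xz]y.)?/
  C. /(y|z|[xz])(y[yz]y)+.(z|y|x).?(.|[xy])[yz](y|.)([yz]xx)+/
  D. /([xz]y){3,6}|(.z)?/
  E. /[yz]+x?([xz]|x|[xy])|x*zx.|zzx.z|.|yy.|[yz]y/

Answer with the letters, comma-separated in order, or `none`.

E

A → no match
B → no match
C → no match — must end with "xx"
D → no match
E → match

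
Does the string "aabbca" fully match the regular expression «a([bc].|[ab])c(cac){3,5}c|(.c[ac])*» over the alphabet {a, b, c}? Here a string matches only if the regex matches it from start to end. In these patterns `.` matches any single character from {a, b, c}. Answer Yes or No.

No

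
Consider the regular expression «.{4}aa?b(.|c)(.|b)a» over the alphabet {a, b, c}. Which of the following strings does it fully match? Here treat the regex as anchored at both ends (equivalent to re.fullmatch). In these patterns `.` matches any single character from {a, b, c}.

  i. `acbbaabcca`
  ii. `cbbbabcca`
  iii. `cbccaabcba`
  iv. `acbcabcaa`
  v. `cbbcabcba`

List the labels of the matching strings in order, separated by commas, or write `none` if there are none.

i → match
ii → match
iii → match
iv → match
v → match

i, ii, iii, iv, v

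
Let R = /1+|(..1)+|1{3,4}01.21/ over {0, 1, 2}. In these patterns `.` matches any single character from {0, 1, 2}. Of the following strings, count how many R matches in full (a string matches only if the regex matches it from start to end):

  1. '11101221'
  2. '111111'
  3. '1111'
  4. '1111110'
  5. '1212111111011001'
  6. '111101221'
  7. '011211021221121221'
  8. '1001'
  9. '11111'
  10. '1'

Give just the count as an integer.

7

1 → match
2 → match
3 → match
4 → no match
5 → no match
6 → match
7 → match
8 → no match
9 → match
10 → match
Total matched: 7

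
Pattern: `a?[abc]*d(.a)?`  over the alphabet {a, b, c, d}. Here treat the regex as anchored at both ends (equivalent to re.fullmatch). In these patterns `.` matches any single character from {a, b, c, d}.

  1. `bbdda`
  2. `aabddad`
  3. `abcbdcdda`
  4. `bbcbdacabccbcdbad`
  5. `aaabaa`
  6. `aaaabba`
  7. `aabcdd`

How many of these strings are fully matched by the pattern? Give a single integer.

1

1. `bbdda` → match
2. `aabddad` → no match
3. `abcbdcdda` → no match
4 → no match
5. `aaabaa` → no match
6. `aaaabba` → no match
7. `aabcdd` → no match
Total matched: 1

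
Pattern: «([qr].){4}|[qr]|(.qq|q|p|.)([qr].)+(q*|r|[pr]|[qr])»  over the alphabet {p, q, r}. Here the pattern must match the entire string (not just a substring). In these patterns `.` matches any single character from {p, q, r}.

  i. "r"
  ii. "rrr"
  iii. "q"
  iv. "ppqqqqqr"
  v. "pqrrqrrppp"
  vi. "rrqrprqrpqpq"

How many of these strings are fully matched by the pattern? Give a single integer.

i. "r" → match
ii. "rrr" → match
iii. "q" → match
iv. "ppqqqqqr" → no match
v. "pqrrqrrppp" → no match
vi. "rrqrprqrpqpq" → match
Total matched: 4

4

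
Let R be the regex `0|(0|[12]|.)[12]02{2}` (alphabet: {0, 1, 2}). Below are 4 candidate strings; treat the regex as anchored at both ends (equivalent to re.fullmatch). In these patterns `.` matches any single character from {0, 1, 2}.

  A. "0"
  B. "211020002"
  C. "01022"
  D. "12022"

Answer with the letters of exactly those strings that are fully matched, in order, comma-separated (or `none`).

A → match
B → no match
C → match
D → match

A, C, D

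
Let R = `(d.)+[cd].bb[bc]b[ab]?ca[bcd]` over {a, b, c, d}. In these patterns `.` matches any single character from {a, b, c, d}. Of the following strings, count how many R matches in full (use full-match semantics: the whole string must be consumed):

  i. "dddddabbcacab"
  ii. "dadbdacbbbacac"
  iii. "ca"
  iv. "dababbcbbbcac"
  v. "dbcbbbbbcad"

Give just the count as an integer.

i → no match
ii → no match
iii. "ca" → no match — must start with "d"
iv → no match
v. "dbcbbbbbcad" → match
Total matched: 1

1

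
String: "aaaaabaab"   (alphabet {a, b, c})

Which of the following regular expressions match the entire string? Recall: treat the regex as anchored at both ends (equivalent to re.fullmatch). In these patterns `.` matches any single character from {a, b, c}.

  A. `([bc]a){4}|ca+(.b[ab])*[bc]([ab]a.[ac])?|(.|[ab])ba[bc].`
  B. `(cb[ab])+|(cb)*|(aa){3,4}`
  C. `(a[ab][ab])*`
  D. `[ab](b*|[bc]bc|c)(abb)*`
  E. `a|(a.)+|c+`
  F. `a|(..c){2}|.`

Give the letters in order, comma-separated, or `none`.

C

A → no match
B → no match
C → match
D → no match
E → no match
F → no match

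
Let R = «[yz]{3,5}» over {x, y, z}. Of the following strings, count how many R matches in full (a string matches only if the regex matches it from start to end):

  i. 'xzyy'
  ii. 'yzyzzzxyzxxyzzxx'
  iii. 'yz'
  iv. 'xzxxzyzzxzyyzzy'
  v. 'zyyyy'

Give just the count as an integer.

i → no match
ii → no match
iii → no match
iv → no match
v → match
Total matched: 1

1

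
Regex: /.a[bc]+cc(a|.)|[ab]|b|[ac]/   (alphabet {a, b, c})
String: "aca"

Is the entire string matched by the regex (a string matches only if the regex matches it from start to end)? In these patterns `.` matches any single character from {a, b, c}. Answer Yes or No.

No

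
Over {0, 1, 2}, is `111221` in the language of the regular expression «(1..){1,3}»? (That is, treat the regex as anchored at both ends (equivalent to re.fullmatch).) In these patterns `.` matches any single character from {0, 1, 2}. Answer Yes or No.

No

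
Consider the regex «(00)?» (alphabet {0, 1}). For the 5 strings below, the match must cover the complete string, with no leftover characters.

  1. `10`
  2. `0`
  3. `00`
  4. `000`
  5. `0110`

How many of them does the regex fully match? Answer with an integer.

1

1 → no match
2 → no match
3 → match
4 → no match
5 → no match
Total matched: 1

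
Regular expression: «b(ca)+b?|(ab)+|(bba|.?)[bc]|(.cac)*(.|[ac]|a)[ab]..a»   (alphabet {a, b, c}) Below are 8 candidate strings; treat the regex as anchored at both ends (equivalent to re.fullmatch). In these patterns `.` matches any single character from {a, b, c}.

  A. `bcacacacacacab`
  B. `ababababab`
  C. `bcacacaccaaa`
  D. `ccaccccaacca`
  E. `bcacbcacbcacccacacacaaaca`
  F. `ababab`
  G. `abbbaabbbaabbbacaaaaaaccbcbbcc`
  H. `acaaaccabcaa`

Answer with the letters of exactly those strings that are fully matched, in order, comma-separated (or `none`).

A, B, E, F

A → match
B → match
C → no match
D → no match
E → match
F → match
G → no match
H → no match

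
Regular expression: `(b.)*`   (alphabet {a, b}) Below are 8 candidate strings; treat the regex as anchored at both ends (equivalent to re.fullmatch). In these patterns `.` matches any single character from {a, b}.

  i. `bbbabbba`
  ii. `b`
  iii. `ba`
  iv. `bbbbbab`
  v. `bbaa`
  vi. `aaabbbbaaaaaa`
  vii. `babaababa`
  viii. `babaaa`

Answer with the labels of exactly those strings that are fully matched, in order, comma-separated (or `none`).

i. `bbbabbba` → match
ii. `b` → no match
iii. `ba` → match
iv. `bbbbbab` → no match
v. `bbaa` → no match
vi → no match
vii. `babaababa` → no match
viii. `babaaa` → no match

i, iii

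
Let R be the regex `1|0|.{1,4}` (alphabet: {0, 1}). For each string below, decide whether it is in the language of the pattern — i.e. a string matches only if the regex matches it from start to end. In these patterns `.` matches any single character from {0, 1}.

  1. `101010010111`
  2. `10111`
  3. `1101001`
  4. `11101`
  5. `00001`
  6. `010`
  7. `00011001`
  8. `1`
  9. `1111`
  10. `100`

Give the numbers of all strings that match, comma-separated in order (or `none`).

1 → no match
2 → no match
3 → no match
4 → no match
5 → no match
6 → match
7 → no match
8 → match
9 → match
10 → match

6, 8, 9, 10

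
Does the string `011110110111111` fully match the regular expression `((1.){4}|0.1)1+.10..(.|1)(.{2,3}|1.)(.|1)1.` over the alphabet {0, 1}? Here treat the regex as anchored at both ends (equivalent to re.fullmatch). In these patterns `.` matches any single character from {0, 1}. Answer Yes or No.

No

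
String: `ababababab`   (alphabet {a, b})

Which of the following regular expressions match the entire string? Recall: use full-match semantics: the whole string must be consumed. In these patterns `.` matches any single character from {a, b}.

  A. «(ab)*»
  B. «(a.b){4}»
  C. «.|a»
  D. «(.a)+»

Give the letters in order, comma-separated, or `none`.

A → match
B → no match
C → no match
D → no match — must end with `a`

A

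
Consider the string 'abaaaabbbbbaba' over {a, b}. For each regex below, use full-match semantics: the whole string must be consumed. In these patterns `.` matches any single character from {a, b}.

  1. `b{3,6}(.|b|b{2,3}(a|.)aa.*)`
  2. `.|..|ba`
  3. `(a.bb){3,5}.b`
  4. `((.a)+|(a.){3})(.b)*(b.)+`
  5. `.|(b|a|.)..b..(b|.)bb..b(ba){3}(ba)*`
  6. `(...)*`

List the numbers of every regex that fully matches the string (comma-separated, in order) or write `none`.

1 → no match — must start with 'b'
2 → no match
3 → no match — must end with 'b'
4 → match
5 → no match
6 → no match

4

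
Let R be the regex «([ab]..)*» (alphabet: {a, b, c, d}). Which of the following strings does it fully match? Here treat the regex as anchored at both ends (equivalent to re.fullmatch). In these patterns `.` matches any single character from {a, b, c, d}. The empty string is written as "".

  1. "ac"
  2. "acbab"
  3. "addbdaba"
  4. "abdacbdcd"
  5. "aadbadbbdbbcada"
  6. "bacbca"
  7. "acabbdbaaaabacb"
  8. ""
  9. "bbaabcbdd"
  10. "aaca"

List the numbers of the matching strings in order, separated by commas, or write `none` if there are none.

5, 6, 7, 8, 9

1 → no match
2 → no match
3 → no match
4 → no match
5 → match
6 → match
7 → match
8 → match
9 → match
10 → no match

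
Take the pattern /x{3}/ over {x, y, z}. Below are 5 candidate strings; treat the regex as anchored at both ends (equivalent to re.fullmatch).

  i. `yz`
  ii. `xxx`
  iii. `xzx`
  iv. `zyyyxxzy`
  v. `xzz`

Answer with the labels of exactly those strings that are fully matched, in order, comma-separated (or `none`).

i → no match — must start with `x`
ii → match
iii → no match
iv → no match — must start with `x`
v → no match — must end with `x`

ii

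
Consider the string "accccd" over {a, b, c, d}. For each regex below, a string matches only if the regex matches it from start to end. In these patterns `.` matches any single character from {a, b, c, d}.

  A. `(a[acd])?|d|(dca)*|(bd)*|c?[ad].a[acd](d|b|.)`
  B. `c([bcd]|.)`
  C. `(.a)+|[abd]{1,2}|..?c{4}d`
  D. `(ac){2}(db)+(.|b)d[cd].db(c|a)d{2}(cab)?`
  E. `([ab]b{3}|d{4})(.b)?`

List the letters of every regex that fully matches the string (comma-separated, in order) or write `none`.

C

A → no match
B → no match — must start with "c"
C → match
D → no match
E → no match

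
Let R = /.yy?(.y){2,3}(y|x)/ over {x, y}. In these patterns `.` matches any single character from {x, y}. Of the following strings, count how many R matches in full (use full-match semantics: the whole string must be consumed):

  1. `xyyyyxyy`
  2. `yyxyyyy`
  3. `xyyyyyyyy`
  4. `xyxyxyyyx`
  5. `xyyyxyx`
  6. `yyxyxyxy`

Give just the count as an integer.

1. `xyyyyxyy` → match
2. `yyxyyyy` → match
3. `xyyyyyyyy` → match
4. `xyxyxyyyx` → match
5. `xyyyxyx` → match
6. `yyxyxyxy` → no match
Total matched: 5

5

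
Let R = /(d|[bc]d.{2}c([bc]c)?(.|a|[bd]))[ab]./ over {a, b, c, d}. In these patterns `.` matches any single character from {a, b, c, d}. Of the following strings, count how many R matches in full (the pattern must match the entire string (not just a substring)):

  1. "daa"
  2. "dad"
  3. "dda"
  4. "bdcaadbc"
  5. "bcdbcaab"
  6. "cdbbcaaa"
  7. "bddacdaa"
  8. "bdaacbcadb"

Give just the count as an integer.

1 → match
2 → match
3 → no match
4 → no match
5 → no match
6 → match
7 → match
8 → no match
Total matched: 4

4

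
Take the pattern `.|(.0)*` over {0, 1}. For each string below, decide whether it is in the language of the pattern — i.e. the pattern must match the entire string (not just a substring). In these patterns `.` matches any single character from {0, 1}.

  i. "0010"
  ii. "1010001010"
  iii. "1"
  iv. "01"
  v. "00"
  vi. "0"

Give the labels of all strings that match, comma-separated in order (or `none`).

i, ii, iii, v, vi

i → match
ii → match
iii → match
iv → no match
v → match
vi → match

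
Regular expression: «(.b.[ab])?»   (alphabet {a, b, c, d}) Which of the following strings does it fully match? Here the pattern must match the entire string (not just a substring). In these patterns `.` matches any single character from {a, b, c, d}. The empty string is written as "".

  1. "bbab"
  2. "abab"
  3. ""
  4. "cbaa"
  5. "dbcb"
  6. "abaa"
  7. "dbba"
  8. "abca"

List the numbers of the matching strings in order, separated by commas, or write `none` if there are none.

1, 2, 3, 4, 5, 6, 7, 8

1 → match
2 → match
3 → match
4 → match
5 → match
6 → match
7 → match
8 → match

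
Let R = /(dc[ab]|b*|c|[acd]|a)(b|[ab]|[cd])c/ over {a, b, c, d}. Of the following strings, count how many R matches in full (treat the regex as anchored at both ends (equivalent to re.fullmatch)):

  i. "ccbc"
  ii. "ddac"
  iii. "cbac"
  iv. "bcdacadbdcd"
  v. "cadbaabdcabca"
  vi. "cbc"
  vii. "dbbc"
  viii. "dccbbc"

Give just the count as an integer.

1

i → no match
ii → no match
iii → no match
iv → no match — must end with "c"
v → no match — must end with "c"
vi → match
vii → no match
viii → no match
Total matched: 1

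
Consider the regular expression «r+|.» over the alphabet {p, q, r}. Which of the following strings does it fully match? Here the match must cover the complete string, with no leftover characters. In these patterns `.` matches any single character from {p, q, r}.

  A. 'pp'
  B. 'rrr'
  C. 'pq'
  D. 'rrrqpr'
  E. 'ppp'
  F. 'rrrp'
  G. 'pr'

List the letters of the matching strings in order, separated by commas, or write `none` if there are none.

B

A → no match
B → match
C → no match
D → no match
E → no match
F → no match
G → no match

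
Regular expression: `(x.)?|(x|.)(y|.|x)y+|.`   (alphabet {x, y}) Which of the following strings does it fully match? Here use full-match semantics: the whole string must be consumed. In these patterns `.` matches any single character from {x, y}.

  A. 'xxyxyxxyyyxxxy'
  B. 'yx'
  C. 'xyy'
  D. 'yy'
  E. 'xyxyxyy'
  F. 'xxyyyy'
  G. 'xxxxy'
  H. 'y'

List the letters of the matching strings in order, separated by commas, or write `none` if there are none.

A → no match
B. 'yx' → no match
C. 'xyy' → match
D. 'yy' → no match
E. 'xyxyxyy' → no match
F. 'xxyyyy' → match
G. 'xxxxy' → no match
H. 'y' → match

C, F, H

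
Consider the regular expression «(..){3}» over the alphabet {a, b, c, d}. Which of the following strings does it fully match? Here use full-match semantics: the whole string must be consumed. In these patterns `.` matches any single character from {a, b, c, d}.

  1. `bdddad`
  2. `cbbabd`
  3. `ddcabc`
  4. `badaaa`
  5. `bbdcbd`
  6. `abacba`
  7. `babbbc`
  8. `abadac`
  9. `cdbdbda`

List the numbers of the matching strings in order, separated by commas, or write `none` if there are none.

1 → match
2 → match
3 → match
4 → match
5 → match
6 → match
7 → match
8 → match
9 → no match

1, 2, 3, 4, 5, 6, 7, 8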